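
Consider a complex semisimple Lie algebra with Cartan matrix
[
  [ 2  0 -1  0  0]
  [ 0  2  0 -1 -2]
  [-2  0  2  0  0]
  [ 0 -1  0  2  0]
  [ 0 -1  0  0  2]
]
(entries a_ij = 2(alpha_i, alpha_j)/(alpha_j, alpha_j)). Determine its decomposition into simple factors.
The diagram associated to this matrix has two connected components: the simple roots {alpha_1, alpha_3} form a chain of 2 nodes with a double edge at one end; the terminal node there is the unique short simple root (B_2), and {alpha_2, alpha_4, alpha_5} form a chain of 3 nodes with a double edge at one end; the terminal node there is the unique short simple root (B_3). A semisimple Lie algebra decomposes uniquely as the direct sum of simple ideals, one per connected component of its Dynkin diagram, so g ≅ B_2 ⊕ B_3 (dimension 10 + 21 = 31).

B_2 (so(5)) + B_3 (so(7))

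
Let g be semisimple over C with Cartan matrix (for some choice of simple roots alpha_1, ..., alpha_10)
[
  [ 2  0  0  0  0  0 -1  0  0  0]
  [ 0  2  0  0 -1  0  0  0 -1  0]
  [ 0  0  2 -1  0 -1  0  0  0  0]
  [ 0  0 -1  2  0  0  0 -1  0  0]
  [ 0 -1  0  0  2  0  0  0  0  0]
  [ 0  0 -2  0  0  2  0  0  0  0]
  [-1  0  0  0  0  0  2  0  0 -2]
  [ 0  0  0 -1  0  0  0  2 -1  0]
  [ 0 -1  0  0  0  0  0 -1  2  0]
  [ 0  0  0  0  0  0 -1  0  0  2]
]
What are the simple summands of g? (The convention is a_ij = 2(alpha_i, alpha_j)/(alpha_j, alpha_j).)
The diagram associated to this matrix has two connected components: the simple roots {alpha_1, alpha_7, alpha_10} form a chain of 3 nodes with a double edge at one end; the terminal node there is the unique short simple root (B_3), and {alpha_2, alpha_3, alpha_4, alpha_5, alpha_6, alpha_8, alpha_9} form a chain of 7 nodes with a double edge at one end; the terminal node there is the unique long simple root (C_7). A semisimple Lie algebra decomposes uniquely as the direct sum of simple ideals, one per connected component of its Dynkin diagram, so g ≅ B_3 ⊕ C_7 (dimension 21 + 105 = 126).

B_3 + C_7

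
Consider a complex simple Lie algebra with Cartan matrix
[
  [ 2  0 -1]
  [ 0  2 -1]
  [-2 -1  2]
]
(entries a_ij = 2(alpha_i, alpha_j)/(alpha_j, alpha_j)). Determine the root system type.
B_3

The matrix has rank 3 with 2's on the diagonal. Reading the off-diagonal entries as Dynkin edges (a single edge where a_ij = a_ji = -1; a double or triple edge where a_ij * a_ji = 2 or 3), the diagram is a chain of 3 nodes with a double edge at one end; the terminal node there is the unique short simple root (B_3). One simple-root ordering that puts it in standard form is (alpha_2, alpha_3, alpha_1). So the algebra is type B_3, i.e. so(7).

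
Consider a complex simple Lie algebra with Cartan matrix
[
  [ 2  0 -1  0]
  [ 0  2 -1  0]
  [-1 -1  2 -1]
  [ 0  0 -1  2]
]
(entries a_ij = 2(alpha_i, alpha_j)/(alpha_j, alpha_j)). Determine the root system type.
The matrix has rank 4 with 2's on the diagonal. Reading the off-diagonal entries as Dynkin edges (a single edge where a_ij = a_ji = -1; a double or triple edge where a_ij * a_ji = 2 or 3), the diagram is a chain of 2 nodes with a fork of two nodes at one end (D_4). One simple-root ordering that puts it in standard form is (alpha_1, alpha_3, alpha_4, alpha_2). So the algebra is type D_4, i.e. so(8).

D_4 (so(8))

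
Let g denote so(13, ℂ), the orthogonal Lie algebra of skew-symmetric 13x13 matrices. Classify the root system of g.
B6

This is so(13) with 13 odd, which has dimension 13(13-1)/2 = 78 and rank (13-1)/2 = 6. In the classification of classical Lie algebras, the orthogonal algebra so(2n+1) in an odd number of variables has type B_n; here n = 6, so the Dynkin diagram is a chain of 6 nodes with a double edge at one end; the terminal node there is the unique short simple root (B_6). Hence the type is B_6.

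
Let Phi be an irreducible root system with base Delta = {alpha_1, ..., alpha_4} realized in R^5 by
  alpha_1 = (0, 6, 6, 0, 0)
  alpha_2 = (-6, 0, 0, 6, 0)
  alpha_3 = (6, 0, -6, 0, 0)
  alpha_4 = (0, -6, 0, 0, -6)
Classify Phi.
Compute the Cartan integers a_ij = 2(alpha_i, alpha_j)/(alpha_j, alpha_j); the resulting 4x4 Cartan matrix is
[[2, 0, -1, -1], [0, 2, -1, 0], [-1, -1, 2, 0], [-1, 0, 0, 2]].
All simple roots have the same length, so the diagram is simply laced. The associated Dynkin diagram is a chain of 4 nodes with single edges (A_4), so the type is A_4 (the algebra sl(5)).

A_4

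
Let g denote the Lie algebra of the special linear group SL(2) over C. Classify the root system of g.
type A_1

This is sl(2), which has dimension 2^2 - 1 = 3 and rank 2 - 1 = 1 (a Cartan subalgebra is the diagonal traceless matrices). In the classification of classical Lie algebras, the special linear algebra sl(n+1) has type A_n; here n = 1, so the Dynkin diagram is a chain of 1 nodes with single edges (A_1). Hence the type is A_1.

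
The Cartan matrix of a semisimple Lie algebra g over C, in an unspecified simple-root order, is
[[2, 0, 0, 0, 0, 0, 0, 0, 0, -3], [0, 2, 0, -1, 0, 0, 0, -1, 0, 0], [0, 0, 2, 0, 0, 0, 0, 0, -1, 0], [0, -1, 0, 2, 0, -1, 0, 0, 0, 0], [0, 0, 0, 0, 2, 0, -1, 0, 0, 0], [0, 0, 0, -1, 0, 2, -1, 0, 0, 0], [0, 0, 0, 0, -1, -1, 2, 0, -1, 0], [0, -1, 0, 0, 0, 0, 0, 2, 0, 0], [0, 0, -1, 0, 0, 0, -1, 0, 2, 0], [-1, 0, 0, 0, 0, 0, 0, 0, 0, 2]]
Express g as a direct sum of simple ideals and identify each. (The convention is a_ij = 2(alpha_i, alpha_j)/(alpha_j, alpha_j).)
E8 + G2

The diagram associated to this matrix has two connected components: the simple roots {alpha_2, alpha_3, alpha_4, alpha_5, alpha_6, alpha_7, alpha_8, alpha_9} form a chain of 7 nodes with one extra node attached to the third node from one end (E_8), and {alpha_1, alpha_10} form two nodes joined by a triple edge (G_2). A semisimple Lie algebra decomposes uniquely as the direct sum of simple ideals, one per connected component of its Dynkin diagram, so g ≅ E_8 ⊕ G_2 (dimension 248 + 14 = 262).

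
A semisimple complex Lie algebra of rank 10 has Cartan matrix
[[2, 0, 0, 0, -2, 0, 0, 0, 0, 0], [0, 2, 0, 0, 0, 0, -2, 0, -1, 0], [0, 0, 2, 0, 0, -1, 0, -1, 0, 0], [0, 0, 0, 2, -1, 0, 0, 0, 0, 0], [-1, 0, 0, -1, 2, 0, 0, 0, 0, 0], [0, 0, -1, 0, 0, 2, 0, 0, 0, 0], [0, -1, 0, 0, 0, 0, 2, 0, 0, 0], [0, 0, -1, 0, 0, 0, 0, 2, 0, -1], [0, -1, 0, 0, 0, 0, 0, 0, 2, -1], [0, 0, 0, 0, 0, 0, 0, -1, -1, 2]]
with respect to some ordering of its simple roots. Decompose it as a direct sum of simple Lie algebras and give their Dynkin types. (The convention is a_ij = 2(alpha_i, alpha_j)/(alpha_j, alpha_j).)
B7 ⊕ C3

The diagram associated to this matrix has two connected components: the simple roots {alpha_2, alpha_3, alpha_6, alpha_7, alpha_8, alpha_9, alpha_10} form a chain of 7 nodes with a double edge at one end; the terminal node there is the unique short simple root (B_7), and {alpha_1, alpha_4, alpha_5} form a chain of 3 nodes with a double edge at one end; the terminal node there is the unique long simple root (C_3). A semisimple Lie algebra decomposes uniquely as the direct sum of simple ideals, one per connected component of its Dynkin diagram, so g ≅ B_7 ⊕ C_3 (dimension 105 + 21 = 126).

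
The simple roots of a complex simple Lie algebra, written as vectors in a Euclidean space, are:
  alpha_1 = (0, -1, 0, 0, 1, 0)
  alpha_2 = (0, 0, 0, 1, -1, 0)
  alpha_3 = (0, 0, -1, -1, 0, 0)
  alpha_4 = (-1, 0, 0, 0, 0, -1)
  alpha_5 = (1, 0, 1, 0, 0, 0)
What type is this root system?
type A_5

Compute the Cartan integers a_ij = 2(alpha_i, alpha_j)/(alpha_j, alpha_j); the resulting 5x5 Cartan matrix is
[[2, -1, 0, 0, 0], [-1, 2, -1, 0, 0], [0, -1, 2, 0, -1], [0, 0, 0, 2, -1], [0, 0, -1, -1, 2]].
All simple roots have the same length, so the diagram is simply laced. The associated Dynkin diagram is a chain of 5 nodes with single edges (A_5), so the type is A_5 (the algebra sl(6)).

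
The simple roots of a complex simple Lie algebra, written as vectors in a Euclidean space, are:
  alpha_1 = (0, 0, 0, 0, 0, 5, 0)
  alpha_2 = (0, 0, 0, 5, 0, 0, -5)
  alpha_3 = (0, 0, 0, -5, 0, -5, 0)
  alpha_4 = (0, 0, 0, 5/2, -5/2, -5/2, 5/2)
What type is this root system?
Compute the Cartan integers a_ij = 2(alpha_i, alpha_j)/(alpha_j, alpha_j); the resulting 4x4 Cartan matrix is
[[2, 0, -1, -1], [0, 2, -1, 0], [-2, -1, 2, 0], [-1, 0, 0, 2]].
The roots have two lengths (squared-length ratio 2:1); the short ones are alpha_{1,4}. The associated Dynkin diagram is a chain of 4 nodes with a double edge between the middle two (F_4), so the type is F_4.

F4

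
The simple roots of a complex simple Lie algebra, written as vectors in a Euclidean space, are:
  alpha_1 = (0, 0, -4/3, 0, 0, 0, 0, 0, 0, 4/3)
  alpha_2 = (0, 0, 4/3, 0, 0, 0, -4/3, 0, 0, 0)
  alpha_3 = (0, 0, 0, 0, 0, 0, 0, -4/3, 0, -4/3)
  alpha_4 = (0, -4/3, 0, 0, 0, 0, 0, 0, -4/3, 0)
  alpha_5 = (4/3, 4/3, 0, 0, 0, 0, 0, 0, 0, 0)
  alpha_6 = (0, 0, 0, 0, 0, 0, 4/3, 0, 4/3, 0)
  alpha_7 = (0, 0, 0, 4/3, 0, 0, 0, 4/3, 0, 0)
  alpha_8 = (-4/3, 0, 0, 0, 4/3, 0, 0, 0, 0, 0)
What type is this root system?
A8

Compute the Cartan integers a_ij = 2(alpha_i, alpha_j)/(alpha_j, alpha_j); the resulting 8x8 Cartan matrix is
[[2, -1, -1, 0, 0, 0, 0, 0], [-1, 2, 0, 0, 0, -1, 0, 0], [-1, 0, 2, 0, 0, 0, -1, 0], [0, 0, 0, 2, -1, -1, 0, 0], [0, 0, 0, -1, 2, 0, 0, -1], [0, -1, 0, -1, 0, 2, 0, 0], [0, 0, -1, 0, 0, 0, 2, 0], [0, 0, 0, 0, -1, 0, 0, 2]].
All simple roots have the same length, so the diagram is simply laced. The associated Dynkin diagram is a chain of 8 nodes with single edges (A_8), so the type is A_8 (the algebra sl(9)).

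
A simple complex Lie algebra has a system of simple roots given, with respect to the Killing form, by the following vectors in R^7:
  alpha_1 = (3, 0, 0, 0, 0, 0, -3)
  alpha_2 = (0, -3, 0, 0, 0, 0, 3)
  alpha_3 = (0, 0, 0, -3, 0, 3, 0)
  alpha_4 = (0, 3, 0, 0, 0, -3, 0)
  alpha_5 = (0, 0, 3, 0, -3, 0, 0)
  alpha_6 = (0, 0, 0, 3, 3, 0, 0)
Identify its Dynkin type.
Compute the Cartan integers a_ij = 2(alpha_i, alpha_j)/(alpha_j, alpha_j); the resulting 6x6 Cartan matrix is
[[2, -1, 0, 0, 0, 0], [-1, 2, 0, -1, 0, 0], [0, 0, 2, -1, 0, -1], [0, -1, -1, 2, 0, 0], [0, 0, 0, 0, 2, -1], [0, 0, -1, 0, -1, 2]].
All simple roots have the same length, so the diagram is simply laced. The associated Dynkin diagram is a chain of 6 nodes with single edges (A_6), so the type is A_6 (the algebra sl(7)).

A_6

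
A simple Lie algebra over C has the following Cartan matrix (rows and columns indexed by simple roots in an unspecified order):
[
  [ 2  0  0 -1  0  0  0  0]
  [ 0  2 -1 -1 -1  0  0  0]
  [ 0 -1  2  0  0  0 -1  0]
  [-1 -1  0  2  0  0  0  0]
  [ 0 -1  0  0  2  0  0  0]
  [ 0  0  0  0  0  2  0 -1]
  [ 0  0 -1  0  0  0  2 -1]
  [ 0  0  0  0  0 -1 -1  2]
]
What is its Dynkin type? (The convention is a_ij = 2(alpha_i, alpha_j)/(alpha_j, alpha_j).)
The matrix has rank 8 with 2's on the diagonal. Reading the off-diagonal entries as Dynkin edges (a single edge where a_ij = a_ji = -1; a double or triple edge where a_ij * a_ji = 2 or 3), the diagram is a chain of 7 nodes with one extra node attached to the third node from one end (E_8). One simple-root ordering that puts it in standard form is (alpha_1, alpha_5, alpha_4, alpha_2, alpha_3, alpha_7, alpha_8, alpha_6). So the algebra is type E_8.

type E_8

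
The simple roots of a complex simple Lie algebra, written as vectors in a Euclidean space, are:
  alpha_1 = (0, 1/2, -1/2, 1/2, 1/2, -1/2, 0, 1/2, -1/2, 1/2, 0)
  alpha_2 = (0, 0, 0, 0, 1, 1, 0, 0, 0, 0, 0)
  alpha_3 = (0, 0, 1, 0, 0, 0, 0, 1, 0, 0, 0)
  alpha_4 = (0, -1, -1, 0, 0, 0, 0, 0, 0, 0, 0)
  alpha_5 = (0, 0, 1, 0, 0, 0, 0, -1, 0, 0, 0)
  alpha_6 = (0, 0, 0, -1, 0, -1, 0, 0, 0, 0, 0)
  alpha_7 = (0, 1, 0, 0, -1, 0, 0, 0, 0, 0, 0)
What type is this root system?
type E_7

Compute the Cartan integers a_ij = 2(alpha_i, alpha_j)/(alpha_j, alpha_j); the resulting 7x7 Cartan matrix is
[[2, 0, 0, 0, -1, 0, 0], [0, 2, 0, 0, 0, -1, -1], [0, 0, 2, -1, 0, 0, 0], [0, 0, -1, 2, -1, 0, -1], [-1, 0, 0, -1, 2, 0, 0], [0, -1, 0, 0, 0, 2, 0], [0, -1, 0, -1, 0, 0, 2]].
All simple roots have the same length, so the diagram is simply laced. The associated Dynkin diagram is a chain of 6 nodes with one extra node attached to the third node from one end (E_7), so the type is E_7.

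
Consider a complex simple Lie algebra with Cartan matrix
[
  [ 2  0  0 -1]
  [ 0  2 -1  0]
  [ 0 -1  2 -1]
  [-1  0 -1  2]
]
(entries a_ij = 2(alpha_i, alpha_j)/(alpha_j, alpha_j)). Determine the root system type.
The matrix has rank 4 with 2's on the diagonal. Reading the off-diagonal entries as Dynkin edges (a single edge where a_ij = a_ji = -1; a double or triple edge where a_ij * a_ji = 2 or 3), the diagram is a chain of 4 nodes with single edges (A_4). One simple-root ordering that puts it in standard form is (alpha_2, alpha_3, alpha_4, alpha_1). So the algebra is type A_4, i.e. sl(5).

A_4 (sl(5))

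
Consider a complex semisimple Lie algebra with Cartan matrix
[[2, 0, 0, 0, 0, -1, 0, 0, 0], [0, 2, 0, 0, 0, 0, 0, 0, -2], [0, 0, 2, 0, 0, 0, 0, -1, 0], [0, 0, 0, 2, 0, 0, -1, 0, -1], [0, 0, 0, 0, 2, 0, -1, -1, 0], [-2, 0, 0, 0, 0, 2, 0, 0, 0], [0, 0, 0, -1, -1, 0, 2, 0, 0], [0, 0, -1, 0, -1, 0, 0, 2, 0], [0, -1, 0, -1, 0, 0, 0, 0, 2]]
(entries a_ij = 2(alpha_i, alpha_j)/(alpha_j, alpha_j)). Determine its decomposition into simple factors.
type B_2 ⊕ type C_7

The diagram associated to this matrix has two connected components: the simple roots {alpha_1, alpha_6} form a chain of 2 nodes with a double edge at one end; the terminal node there is the unique short simple root (B_2), and {alpha_2, alpha_3, alpha_4, alpha_5, alpha_7, alpha_8, alpha_9} form a chain of 7 nodes with a double edge at one end; the terminal node there is the unique long simple root (C_7). A semisimple Lie algebra decomposes uniquely as the direct sum of simple ideals, one per connected component of its Dynkin diagram, so g ≅ B_2 ⊕ C_7 (dimension 10 + 105 = 115).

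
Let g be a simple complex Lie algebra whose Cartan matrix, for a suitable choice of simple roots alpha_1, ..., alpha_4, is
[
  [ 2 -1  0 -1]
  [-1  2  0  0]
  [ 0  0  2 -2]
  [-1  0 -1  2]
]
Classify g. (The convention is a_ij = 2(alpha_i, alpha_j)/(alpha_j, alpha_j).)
The matrix has rank 4 with 2's on the diagonal. Reading the off-diagonal entries as Dynkin edges (a single edge where a_ij = a_ji = -1; a double or triple edge where a_ij * a_ji = 2 or 3), the diagram is a chain of 4 nodes with a double edge at one end; the terminal node there is the unique long simple root (C_4). One simple-root ordering that puts it in standard form is (alpha_2, alpha_1, alpha_4, alpha_3). So the algebra is type C_4, i.e. sp(8).

type C_4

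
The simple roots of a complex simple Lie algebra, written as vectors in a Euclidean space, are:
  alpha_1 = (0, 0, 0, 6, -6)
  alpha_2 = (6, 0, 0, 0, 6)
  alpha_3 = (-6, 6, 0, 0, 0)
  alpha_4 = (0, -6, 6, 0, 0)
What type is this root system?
Compute the Cartan integers a_ij = 2(alpha_i, alpha_j)/(alpha_j, alpha_j); the resulting 4x4 Cartan matrix is
[[2, -1, 0, 0], [-1, 2, -1, 0], [0, -1, 2, -1], [0, 0, -1, 2]].
All simple roots have the same length, so the diagram is simply laced. The associated Dynkin diagram is a chain of 4 nodes with single edges (A_4), so the type is A_4 (the algebra sl(5)).

A4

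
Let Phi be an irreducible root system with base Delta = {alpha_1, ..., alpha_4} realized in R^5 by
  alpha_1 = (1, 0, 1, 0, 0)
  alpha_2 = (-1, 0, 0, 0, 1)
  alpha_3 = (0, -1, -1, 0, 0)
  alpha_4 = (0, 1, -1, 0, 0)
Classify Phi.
D_4

Compute the Cartan integers a_ij = 2(alpha_i, alpha_j)/(alpha_j, alpha_j); the resulting 4x4 Cartan matrix is
[[2, -1, -1, -1], [-1, 2, 0, 0], [-1, 0, 2, 0], [-1, 0, 0, 2]].
All simple roots have the same length, so the diagram is simply laced. The associated Dynkin diagram is a chain of 2 nodes with a fork of two nodes at one end (D_4), so the type is D_4 (the algebra so(8)).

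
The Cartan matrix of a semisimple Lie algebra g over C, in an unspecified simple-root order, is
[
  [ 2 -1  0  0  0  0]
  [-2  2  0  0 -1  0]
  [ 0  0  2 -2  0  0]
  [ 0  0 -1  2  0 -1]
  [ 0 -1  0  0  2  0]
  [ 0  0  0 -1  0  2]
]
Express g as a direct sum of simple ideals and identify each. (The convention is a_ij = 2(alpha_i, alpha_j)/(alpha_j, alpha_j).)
B_3 (so(7)) ⊕ C_3 (sp(6))

The diagram associated to this matrix has two connected components: the simple roots {alpha_1, alpha_2, alpha_5} form a chain of 3 nodes with a double edge at one end; the terminal node there is the unique short simple root (B_3), and {alpha_3, alpha_4, alpha_6} form a chain of 3 nodes with a double edge at one end; the terminal node there is the unique long simple root (C_3). A semisimple Lie algebra decomposes uniquely as the direct sum of simple ideals, one per connected component of its Dynkin diagram, so g ≅ B_3 ⊕ C_3 (dimension 21 + 21 = 42).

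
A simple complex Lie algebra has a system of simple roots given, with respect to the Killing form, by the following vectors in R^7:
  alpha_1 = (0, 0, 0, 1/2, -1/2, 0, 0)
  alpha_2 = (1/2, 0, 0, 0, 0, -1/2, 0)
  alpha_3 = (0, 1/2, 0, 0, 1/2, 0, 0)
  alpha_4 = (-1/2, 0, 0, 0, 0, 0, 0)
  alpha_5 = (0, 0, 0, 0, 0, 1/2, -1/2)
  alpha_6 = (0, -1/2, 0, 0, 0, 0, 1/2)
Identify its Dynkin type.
B6

Compute the Cartan integers a_ij = 2(alpha_i, alpha_j)/(alpha_j, alpha_j); the resulting 6x6 Cartan matrix is
[[2, 0, -1, 0, 0, 0], [0, 2, 0, -2, -1, 0], [-1, 0, 2, 0, 0, -1], [0, -1, 0, 2, 0, 0], [0, -1, 0, 0, 2, -1], [0, 0, -1, 0, -1, 2]].
The roots have two lengths (squared-length ratio 2:1); the short ones are alpha_{4}. The associated Dynkin diagram is a chain of 6 nodes with a double edge at one end; the terminal node there is the unique short simple root (B_6), so the type is B_6 (the algebra so(13)).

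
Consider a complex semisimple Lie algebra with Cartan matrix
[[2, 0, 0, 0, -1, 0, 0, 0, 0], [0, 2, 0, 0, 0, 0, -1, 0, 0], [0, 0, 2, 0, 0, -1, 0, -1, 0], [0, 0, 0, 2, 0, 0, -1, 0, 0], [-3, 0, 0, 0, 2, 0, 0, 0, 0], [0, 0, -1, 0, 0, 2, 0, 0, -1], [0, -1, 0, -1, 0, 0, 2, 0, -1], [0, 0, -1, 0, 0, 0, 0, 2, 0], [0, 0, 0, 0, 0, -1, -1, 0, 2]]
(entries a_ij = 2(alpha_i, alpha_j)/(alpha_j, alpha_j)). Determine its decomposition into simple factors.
The diagram associated to this matrix has two connected components: the simple roots {alpha_2, alpha_3, alpha_4, alpha_6, alpha_7, alpha_8, alpha_9} form a chain of 5 nodes with a fork of two nodes at one end (D_7), and {alpha_1, alpha_5} form two nodes joined by a triple edge (G_2). A semisimple Lie algebra decomposes uniquely as the direct sum of simple ideals, one per connected component of its Dynkin diagram, so g ≅ D_7 ⊕ G_2 (dimension 91 + 14 = 105).

D_7 + G_2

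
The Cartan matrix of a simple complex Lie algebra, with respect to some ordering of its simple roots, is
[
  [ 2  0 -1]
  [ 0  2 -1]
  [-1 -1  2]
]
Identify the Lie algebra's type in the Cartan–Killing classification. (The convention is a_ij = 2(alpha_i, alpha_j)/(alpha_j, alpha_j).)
type A_3

The matrix has rank 3 with 2's on the diagonal. Reading the off-diagonal entries as Dynkin edges (a single edge where a_ij = a_ji = -1; a double or triple edge where a_ij * a_ji = 2 or 3), the diagram is a chain of 3 nodes with single edges (A_3). One simple-root ordering that puts it in standard form is (alpha_2, alpha_3, alpha_1). So the algebra is type A_3, i.e. sl(4).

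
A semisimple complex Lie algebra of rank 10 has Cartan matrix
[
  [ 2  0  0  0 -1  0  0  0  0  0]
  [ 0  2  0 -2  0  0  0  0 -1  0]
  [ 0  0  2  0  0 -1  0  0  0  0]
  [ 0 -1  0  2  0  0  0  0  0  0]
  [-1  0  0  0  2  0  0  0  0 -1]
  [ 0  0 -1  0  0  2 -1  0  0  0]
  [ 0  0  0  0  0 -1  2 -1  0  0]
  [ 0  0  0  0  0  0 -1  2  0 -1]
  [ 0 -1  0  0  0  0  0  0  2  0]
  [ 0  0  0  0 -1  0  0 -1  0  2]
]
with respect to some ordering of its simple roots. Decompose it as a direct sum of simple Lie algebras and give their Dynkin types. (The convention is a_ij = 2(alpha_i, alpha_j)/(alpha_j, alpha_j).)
A_7 (sl(8)) ⊕ B_3 (so(7))

The diagram associated to this matrix has two connected components: the simple roots {alpha_1, alpha_3, alpha_5, alpha_6, alpha_7, alpha_8, alpha_10} form a chain of 7 nodes with single edges (A_7), and {alpha_2, alpha_4, alpha_9} form a chain of 3 nodes with a double edge at one end; the terminal node there is the unique short simple root (B_3). A semisimple Lie algebra decomposes uniquely as the direct sum of simple ideals, one per connected component of its Dynkin diagram, so g ≅ A_7 ⊕ B_3 (dimension 63 + 21 = 84).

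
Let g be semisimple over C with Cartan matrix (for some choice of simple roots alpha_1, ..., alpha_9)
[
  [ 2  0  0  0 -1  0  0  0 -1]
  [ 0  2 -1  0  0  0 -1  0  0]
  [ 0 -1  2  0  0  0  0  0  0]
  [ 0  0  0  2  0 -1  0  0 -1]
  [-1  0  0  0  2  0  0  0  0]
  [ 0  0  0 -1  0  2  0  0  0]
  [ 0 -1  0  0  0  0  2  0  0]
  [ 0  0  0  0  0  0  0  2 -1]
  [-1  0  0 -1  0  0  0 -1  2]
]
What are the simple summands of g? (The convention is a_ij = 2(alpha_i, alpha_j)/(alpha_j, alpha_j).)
The diagram associated to this matrix has two connected components: the simple roots {alpha_2, alpha_3, alpha_7} form a chain of 3 nodes with single edges (A_3), and {alpha_1, alpha_4, alpha_5, alpha_6, alpha_8, alpha_9} form a chain of 5 nodes with one extra node attached to the third node from one end (E_6). A semisimple Lie algebra decomposes uniquely as the direct sum of simple ideals, one per connected component of its Dynkin diagram, so g ≅ A_3 ⊕ E_6 (dimension 15 + 78 = 93).

type A_3 + type E_6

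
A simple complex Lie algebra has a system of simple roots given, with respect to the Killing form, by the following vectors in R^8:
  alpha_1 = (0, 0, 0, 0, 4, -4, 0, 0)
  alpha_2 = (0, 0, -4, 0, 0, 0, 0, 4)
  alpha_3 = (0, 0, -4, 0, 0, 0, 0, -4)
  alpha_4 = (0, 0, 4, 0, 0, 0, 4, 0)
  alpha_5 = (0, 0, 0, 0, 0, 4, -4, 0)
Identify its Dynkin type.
D5

Compute the Cartan integers a_ij = 2(alpha_i, alpha_j)/(alpha_j, alpha_j); the resulting 5x5 Cartan matrix is
[[2, 0, 0, 0, -1], [0, 2, 0, -1, 0], [0, 0, 2, -1, 0], [0, -1, -1, 2, -1], [-1, 0, 0, -1, 2]].
All simple roots have the same length, so the diagram is simply laced. The associated Dynkin diagram is a chain of 3 nodes with a fork of two nodes at one end (D_5), so the type is D_5 (the algebra so(10)).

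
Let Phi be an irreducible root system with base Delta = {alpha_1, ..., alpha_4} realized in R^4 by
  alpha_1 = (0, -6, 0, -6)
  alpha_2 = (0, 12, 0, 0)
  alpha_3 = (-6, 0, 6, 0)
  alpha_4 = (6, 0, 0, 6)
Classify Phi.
C_4

Compute the Cartan integers a_ij = 2(alpha_i, alpha_j)/(alpha_j, alpha_j); the resulting 4x4 Cartan matrix is
[[2, -1, 0, -1], [-2, 2, 0, 0], [0, 0, 2, -1], [-1, 0, -1, 2]].
The roots have two lengths (squared-length ratio 2:1); the short ones are alpha_{1,3,4}. The associated Dynkin diagram is a chain of 4 nodes with a double edge at one end; the terminal node there is the unique long simple root (C_4), so the type is C_4 (the algebra sp(8)).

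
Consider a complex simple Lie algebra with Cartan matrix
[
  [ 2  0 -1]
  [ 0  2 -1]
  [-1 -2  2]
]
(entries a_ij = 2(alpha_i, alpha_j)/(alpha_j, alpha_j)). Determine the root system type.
The matrix has rank 3 with 2's on the diagonal. Reading the off-diagonal entries as Dynkin edges (a single edge where a_ij = a_ji = -1; a double or triple edge where a_ij * a_ji = 2 or 3), the diagram is a chain of 3 nodes with a double edge at one end; the terminal node there is the unique short simple root (B_3). One simple-root ordering that puts it in standard form is (alpha_1, alpha_3, alpha_2). So the algebra is type B_3, i.e. so(7).

B3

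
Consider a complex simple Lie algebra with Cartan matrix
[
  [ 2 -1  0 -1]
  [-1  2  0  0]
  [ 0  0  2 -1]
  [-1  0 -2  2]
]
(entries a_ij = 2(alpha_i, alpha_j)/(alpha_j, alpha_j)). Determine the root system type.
The matrix has rank 4 with 2's on the diagonal. Reading the off-diagonal entries as Dynkin edges (a single edge where a_ij = a_ji = -1; a double or triple edge where a_ij * a_ji = 2 or 3), the diagram is a chain of 4 nodes with a double edge at one end; the terminal node there is the unique short simple root (B_4). One simple-root ordering that puts it in standard form is (alpha_2, alpha_1, alpha_4, alpha_3). So the algebra is type B_4, i.e. so(9).

type B_4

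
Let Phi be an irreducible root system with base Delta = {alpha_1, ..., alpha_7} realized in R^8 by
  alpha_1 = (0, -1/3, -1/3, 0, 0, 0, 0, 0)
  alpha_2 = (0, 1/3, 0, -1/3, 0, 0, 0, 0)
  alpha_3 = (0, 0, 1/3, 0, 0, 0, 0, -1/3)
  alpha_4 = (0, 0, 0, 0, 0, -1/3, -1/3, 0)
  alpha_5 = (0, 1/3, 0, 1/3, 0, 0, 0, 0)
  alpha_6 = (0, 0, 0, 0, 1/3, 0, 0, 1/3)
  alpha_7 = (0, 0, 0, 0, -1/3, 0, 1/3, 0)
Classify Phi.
D_7 (so(14))

Compute the Cartan integers a_ij = 2(alpha_i, alpha_j)/(alpha_j, alpha_j); the resulting 7x7 Cartan matrix is
[[2, -1, -1, 0, -1, 0, 0], [-1, 2, 0, 0, 0, 0, 0], [-1, 0, 2, 0, 0, -1, 0], [0, 0, 0, 2, 0, 0, -1], [-1, 0, 0, 0, 2, 0, 0], [0, 0, -1, 0, 0, 2, -1], [0, 0, 0, -1, 0, -1, 2]].
All simple roots have the same length, so the diagram is simply laced. The associated Dynkin diagram is a chain of 5 nodes with a fork of two nodes at one end (D_7), so the type is D_7 (the algebra so(14)).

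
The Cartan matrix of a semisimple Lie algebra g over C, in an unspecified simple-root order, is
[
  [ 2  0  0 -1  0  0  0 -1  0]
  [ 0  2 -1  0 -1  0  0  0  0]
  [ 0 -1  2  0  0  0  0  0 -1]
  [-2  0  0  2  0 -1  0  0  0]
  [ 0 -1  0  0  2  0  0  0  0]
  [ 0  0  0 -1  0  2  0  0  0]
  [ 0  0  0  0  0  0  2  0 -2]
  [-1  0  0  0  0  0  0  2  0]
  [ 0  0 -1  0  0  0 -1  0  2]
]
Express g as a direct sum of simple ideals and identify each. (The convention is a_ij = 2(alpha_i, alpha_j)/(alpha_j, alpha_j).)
C5 + F4

The diagram associated to this matrix has two connected components: the simple roots {alpha_2, alpha_3, alpha_5, alpha_7, alpha_9} form a chain of 5 nodes with a double edge at one end; the terminal node there is the unique long simple root (C_5), and {alpha_1, alpha_4, alpha_6, alpha_8} form a chain of 4 nodes with a double edge between the middle two (F_4). A semisimple Lie algebra decomposes uniquely as the direct sum of simple ideals, one per connected component of its Dynkin diagram, so g ≅ C_5 ⊕ F_4 (dimension 55 + 52 = 107).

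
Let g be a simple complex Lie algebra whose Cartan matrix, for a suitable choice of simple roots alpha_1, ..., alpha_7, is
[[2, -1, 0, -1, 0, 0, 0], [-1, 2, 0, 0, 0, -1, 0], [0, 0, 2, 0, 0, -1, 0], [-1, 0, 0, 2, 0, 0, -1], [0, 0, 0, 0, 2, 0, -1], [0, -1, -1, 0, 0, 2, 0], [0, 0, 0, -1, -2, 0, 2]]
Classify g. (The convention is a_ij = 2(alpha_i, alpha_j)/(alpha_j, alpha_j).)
The matrix has rank 7 with 2's on the diagonal. Reading the off-diagonal entries as Dynkin edges (a single edge where a_ij = a_ji = -1; a double or triple edge where a_ij * a_ji = 2 or 3), the diagram is a chain of 7 nodes with a double edge at one end; the terminal node there is the unique short simple root (B_7). One simple-root ordering that puts it in standard form is (alpha_3, alpha_6, alpha_2, alpha_1, alpha_4, alpha_7, alpha_5). So the algebra is type B_7, i.e. so(15).

type B_7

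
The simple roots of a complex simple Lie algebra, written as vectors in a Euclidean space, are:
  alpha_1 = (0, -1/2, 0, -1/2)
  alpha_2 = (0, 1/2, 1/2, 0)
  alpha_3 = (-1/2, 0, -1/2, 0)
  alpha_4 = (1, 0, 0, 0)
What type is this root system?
C_4

Compute the Cartan integers a_ij = 2(alpha_i, alpha_j)/(alpha_j, alpha_j); the resulting 4x4 Cartan matrix is
[[2, -1, 0, 0], [-1, 2, -1, 0], [0, -1, 2, -1], [0, 0, -2, 2]].
The roots have two lengths (squared-length ratio 2:1); the short ones are alpha_{1,2,3}. The associated Dynkin diagram is a chain of 4 nodes with a double edge at one end; the terminal node there is the unique long simple root (C_4), so the type is C_4 (the algebra sp(8)).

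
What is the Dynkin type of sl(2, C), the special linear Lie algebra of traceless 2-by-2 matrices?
This is sl(2), which has dimension 2^2 - 1 = 3 and rank 2 - 1 = 1 (a Cartan subalgebra is the diagonal traceless matrices). In the classification of classical Lie algebras, the special linear algebra sl(n+1) has type A_n; here n = 1, so the Dynkin diagram is a chain of 1 nodes with single edges (A_1). Hence the type is A_1.

A1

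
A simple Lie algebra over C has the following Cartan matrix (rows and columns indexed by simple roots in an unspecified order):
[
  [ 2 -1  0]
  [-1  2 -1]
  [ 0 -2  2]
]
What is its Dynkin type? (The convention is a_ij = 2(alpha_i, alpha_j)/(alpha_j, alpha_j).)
C_3

The matrix has rank 3 with 2's on the diagonal. Reading the off-diagonal entries as Dynkin edges (a single edge where a_ij = a_ji = -1; a double or triple edge where a_ij * a_ji = 2 or 3), the diagram is a chain of 3 nodes with a double edge at one end; the terminal node there is the unique long simple root (C_3). One simple-root ordering that puts it in standard form is (alpha_1, alpha_2, alpha_3). So the algebra is type C_3, i.e. sp(6).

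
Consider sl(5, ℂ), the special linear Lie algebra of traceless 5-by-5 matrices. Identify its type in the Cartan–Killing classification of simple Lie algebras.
A_4 (sl(5))

This is sl(5), which has dimension 5^2 - 1 = 24 and rank 5 - 1 = 4 (a Cartan subalgebra is the diagonal traceless matrices). In the classification of classical Lie algebras, the special linear algebra sl(n+1) has type A_n; here n = 4, so the Dynkin diagram is a chain of 4 nodes with single edges (A_4). Hence the type is A_4.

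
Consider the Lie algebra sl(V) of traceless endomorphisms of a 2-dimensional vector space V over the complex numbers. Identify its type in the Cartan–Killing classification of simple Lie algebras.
This is sl(2), which has dimension 2^2 - 1 = 3 and rank 2 - 1 = 1 (a Cartan subalgebra is the diagonal traceless matrices). In the classification of classical Lie algebras, the special linear algebra sl(n+1) has type A_n; here n = 1, so the Dynkin diagram is a chain of 1 nodes with single edges (A_1). Hence the type is A_1.

A_1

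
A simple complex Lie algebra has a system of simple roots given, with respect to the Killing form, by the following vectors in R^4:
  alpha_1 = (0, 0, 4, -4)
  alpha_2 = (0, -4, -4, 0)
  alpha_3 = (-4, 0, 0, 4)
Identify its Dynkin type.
Compute the Cartan integers a_ij = 2(alpha_i, alpha_j)/(alpha_j, alpha_j); the resulting 3x3 Cartan matrix is
[[2, -1, -1], [-1, 2, 0], [-1, 0, 2]].
All simple roots have the same length, so the diagram is simply laced. The associated Dynkin diagram is a chain of 3 nodes with single edges (A_3), so the type is A_3 (the algebra sl(4)).

type A_3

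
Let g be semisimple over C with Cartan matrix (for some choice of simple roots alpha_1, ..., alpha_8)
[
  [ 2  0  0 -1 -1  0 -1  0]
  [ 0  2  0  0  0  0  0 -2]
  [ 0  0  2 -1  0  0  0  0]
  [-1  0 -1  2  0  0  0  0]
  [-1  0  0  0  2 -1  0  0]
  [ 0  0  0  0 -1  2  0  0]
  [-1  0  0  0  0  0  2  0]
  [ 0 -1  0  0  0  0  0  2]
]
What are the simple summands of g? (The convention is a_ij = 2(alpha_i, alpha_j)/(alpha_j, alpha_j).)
The diagram associated to this matrix has two connected components: the simple roots {alpha_2, alpha_8} form a chain of 2 nodes with a double edge at one end; the terminal node there is the unique short simple root (B_2), and {alpha_1, alpha_3, alpha_4, alpha_5, alpha_6, alpha_7} form a chain of 5 nodes with one extra node attached to the third node from one end (E_6). A semisimple Lie algebra decomposes uniquely as the direct sum of simple ideals, one per connected component of its Dynkin diagram, so g ≅ B_2 ⊕ E_6 (dimension 10 + 78 = 88).

type B_2 + type E_6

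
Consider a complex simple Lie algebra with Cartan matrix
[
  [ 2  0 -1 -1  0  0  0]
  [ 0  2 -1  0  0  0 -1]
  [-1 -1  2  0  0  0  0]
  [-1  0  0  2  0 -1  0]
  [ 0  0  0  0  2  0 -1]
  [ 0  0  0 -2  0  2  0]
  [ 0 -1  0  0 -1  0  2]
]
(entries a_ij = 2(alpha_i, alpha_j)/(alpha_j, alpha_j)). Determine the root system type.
The matrix has rank 7 with 2's on the diagonal. Reading the off-diagonal entries as Dynkin edges (a single edge where a_ij = a_ji = -1; a double or triple edge where a_ij * a_ji = 2 or 3), the diagram is a chain of 7 nodes with a double edge at one end; the terminal node there is the unique long simple root (C_7). One simple-root ordering that puts it in standard form is (alpha_5, alpha_7, alpha_2, alpha_3, alpha_1, alpha_4, alpha_6). So the algebra is type C_7, i.e. sp(14).

type C_7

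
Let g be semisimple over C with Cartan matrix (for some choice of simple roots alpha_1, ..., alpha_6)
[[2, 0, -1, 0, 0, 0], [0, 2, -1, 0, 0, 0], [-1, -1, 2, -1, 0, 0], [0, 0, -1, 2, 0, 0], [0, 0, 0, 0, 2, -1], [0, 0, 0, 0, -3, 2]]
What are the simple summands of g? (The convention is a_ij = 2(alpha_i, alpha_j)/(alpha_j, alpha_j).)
D_4 ⊕ G_2

The diagram associated to this matrix has two connected components: the simple roots {alpha_1, alpha_2, alpha_3, alpha_4} form a chain of 2 nodes with a fork of two nodes at one end (D_4), and {alpha_5, alpha_6} form two nodes joined by a triple edge (G_2). A semisimple Lie algebra decomposes uniquely as the direct sum of simple ideals, one per connected component of its Dynkin diagram, so g ≅ D_4 ⊕ G_2 (dimension 28 + 14 = 42).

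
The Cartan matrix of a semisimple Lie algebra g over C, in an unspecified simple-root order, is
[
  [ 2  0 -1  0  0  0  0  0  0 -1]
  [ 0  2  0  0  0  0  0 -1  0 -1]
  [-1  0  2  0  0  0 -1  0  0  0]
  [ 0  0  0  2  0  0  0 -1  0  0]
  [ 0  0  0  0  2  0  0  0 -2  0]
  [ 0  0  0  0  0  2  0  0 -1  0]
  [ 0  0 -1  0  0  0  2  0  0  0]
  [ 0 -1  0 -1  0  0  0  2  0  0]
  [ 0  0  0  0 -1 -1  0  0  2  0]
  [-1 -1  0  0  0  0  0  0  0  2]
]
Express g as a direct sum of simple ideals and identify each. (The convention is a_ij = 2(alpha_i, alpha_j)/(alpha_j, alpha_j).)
The diagram associated to this matrix has two connected components: the simple roots {alpha_1, alpha_2, alpha_3, alpha_4, alpha_7, alpha_8, alpha_10} form a chain of 7 nodes with single edges (A_7), and {alpha_5, alpha_6, alpha_9} form a chain of 3 nodes with a double edge at one end; the terminal node there is the unique long simple root (C_3). A semisimple Lie algebra decomposes uniquely as the direct sum of simple ideals, one per connected component of its Dynkin diagram, so g ≅ A_7 ⊕ C_3 (dimension 63 + 21 = 84).

A7 ⊕ C3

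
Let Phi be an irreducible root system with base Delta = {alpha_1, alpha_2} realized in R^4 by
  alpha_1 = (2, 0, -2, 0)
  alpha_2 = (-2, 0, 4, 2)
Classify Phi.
G2

Compute the Cartan integers a_ij = 2(alpha_i, alpha_j)/(alpha_j, alpha_j); the resulting 2x2 Cartan matrix is
[[2, -1], [-3, 2]].
The roots have two lengths (squared-length ratio 3:1); the short ones are alpha_{1}. The associated Dynkin diagram is two nodes joined by a triple edge (G_2), so the type is G_2.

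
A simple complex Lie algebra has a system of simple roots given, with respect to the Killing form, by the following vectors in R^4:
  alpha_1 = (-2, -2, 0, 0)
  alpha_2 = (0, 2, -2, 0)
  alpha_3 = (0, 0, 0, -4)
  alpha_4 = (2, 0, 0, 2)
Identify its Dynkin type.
type C_4

Compute the Cartan integers a_ij = 2(alpha_i, alpha_j)/(alpha_j, alpha_j); the resulting 4x4 Cartan matrix is
[[2, -1, 0, -1], [-1, 2, 0, 0], [0, 0, 2, -2], [-1, 0, -1, 2]].
The roots have two lengths (squared-length ratio 2:1); the short ones are alpha_{1,2,4}. The associated Dynkin diagram is a chain of 4 nodes with a double edge at one end; the terminal node there is the unique long simple root (C_4), so the type is C_4 (the algebra sp(8)).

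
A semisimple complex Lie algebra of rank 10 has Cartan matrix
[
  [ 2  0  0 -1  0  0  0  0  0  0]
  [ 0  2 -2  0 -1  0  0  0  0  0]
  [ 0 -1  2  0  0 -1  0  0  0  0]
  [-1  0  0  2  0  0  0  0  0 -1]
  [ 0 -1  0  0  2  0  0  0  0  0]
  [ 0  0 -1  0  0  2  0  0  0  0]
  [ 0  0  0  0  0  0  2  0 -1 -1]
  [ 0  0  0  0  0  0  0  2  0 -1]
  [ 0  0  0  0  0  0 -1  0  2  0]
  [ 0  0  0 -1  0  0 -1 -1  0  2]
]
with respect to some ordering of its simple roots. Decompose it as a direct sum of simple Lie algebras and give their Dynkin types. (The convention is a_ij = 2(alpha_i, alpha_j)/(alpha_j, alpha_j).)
E6 + F4

The diagram associated to this matrix has two connected components: the simple roots {alpha_1, alpha_4, alpha_7, alpha_8, alpha_9, alpha_10} form a chain of 5 nodes with one extra node attached to the third node from one end (E_6), and {alpha_2, alpha_3, alpha_5, alpha_6} form a chain of 4 nodes with a double edge between the middle two (F_4). A semisimple Lie algebra decomposes uniquely as the direct sum of simple ideals, one per connected component of its Dynkin diagram, so g ≅ E_6 ⊕ F_4 (dimension 78 + 52 = 130).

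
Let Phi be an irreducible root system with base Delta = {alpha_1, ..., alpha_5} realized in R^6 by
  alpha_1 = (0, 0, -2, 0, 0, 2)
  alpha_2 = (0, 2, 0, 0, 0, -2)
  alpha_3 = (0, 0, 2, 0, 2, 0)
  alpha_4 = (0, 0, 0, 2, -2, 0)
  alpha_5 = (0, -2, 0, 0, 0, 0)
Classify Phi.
Compute the Cartan integers a_ij = 2(alpha_i, alpha_j)/(alpha_j, alpha_j); the resulting 5x5 Cartan matrix is
[[2, -1, -1, 0, 0], [-1, 2, 0, 0, -2], [-1, 0, 2, -1, 0], [0, 0, -1, 2, 0], [0, -1, 0, 0, 2]].
The roots have two lengths (squared-length ratio 2:1); the short ones are alpha_{5}. The associated Dynkin diagram is a chain of 5 nodes with a double edge at one end; the terminal node there is the unique short simple root (B_5), so the type is B_5 (the algebra so(11)).

B_5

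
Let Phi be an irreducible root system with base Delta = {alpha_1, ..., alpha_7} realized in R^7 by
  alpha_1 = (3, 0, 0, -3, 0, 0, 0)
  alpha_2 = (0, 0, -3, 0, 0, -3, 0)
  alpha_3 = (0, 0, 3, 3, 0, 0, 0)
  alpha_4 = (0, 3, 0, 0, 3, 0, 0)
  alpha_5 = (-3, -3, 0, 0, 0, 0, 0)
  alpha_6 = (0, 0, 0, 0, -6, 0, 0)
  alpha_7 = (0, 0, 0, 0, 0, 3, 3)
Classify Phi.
type C_7

Compute the Cartan integers a_ij = 2(alpha_i, alpha_j)/(alpha_j, alpha_j); the resulting 7x7 Cartan matrix is
[[2, 0, -1, 0, -1, 0, 0], [0, 2, -1, 0, 0, 0, -1], [-1, -1, 2, 0, 0, 0, 0], [0, 0, 0, 2, -1, -1, 0], [-1, 0, 0, -1, 2, 0, 0], [0, 0, 0, -2, 0, 2, 0], [0, -1, 0, 0, 0, 0, 2]].
The roots have two lengths (squared-length ratio 2:1); the short ones are alpha_{1,2,3,4,5,7}. The associated Dynkin diagram is a chain of 7 nodes with a double edge at one end; the terminal node there is the unique long simple root (C_7), so the type is C_7 (the algebra sp(14)).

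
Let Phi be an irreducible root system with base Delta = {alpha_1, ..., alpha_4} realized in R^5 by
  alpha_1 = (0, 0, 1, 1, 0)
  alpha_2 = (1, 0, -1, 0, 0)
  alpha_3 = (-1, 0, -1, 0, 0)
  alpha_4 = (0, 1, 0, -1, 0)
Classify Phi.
D_4 (so(8))

Compute the Cartan integers a_ij = 2(alpha_i, alpha_j)/(alpha_j, alpha_j); the resulting 4x4 Cartan matrix is
[[2, -1, -1, -1], [-1, 2, 0, 0], [-1, 0, 2, 0], [-1, 0, 0, 2]].
All simple roots have the same length, so the diagram is simply laced. The associated Dynkin diagram is a chain of 2 nodes with a fork of two nodes at one end (D_4), so the type is D_4 (the algebra so(8)).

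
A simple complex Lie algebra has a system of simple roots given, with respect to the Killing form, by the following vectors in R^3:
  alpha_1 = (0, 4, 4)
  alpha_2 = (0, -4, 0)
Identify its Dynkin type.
B2

Compute the Cartan integers a_ij = 2(alpha_i, alpha_j)/(alpha_j, alpha_j); the resulting 2x2 Cartan matrix is
[[2, -2], [-1, 2]].
The roots have two lengths (squared-length ratio 2:1); the short ones are alpha_{2}. The associated Dynkin diagram is a chain of 2 nodes with a double edge at one end; the terminal node there is the unique short simple root (B_2), so the type is B_2 (the algebra so(5)).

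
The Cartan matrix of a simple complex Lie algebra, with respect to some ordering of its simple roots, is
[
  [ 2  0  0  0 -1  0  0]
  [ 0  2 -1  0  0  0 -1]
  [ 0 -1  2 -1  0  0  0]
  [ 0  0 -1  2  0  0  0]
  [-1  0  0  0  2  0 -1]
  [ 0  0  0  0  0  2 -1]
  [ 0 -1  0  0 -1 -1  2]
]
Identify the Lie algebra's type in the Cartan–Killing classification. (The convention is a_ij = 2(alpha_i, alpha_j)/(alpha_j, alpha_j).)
The matrix has rank 7 with 2's on the diagonal. Reading the off-diagonal entries as Dynkin edges (a single edge where a_ij = a_ji = -1; a double or triple edge where a_ij * a_ji = 2 or 3), the diagram is a chain of 6 nodes with one extra node attached to the third node from one end (E_7). One simple-root ordering that puts it in standard form is (alpha_1, alpha_6, alpha_5, alpha_7, alpha_2, alpha_3, alpha_4). So the algebra is type E_7.

E7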